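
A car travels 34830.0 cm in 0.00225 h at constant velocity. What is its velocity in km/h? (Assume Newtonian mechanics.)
v = d/t (with unit conversion) = 154.8 km/h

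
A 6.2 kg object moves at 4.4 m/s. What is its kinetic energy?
KE = ½mv² = ½×6.2×4.4² = 60.016 J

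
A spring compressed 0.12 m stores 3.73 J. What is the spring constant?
PE = ½kx² → k = 2PE/x² = 2×3.73/0.12² = 518.1 N/m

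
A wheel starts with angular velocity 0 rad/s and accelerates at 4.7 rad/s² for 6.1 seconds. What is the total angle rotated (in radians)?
θ = ω₀t + ½αt² = 0×6.1 + ½×4.7×6.1² = 87.44 rad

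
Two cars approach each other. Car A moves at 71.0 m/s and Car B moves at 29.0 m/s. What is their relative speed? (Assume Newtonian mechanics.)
v_rel = v_A + v_B = 71.0 + 29.0 = 100.0 m/s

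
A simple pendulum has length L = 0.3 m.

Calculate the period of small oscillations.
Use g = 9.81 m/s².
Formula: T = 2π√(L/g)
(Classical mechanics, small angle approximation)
T = 2π√(L/g) = 2π√(0.3/9.81) = 1.099 s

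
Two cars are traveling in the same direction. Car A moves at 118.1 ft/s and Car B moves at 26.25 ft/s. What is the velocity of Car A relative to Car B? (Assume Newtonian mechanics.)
v_rel = v_A - v_B = 118.1 - 26.25 = 91.85 ft/s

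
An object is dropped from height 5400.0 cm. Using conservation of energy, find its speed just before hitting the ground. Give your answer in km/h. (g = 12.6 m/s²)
mgh = ½mv² → v = √(2gh) = √(2×12.6×54) = 36.89 m/s = 132.8 km/h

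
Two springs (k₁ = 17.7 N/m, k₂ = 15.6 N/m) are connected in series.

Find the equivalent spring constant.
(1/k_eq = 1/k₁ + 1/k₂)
1/k_eq = 1/17.7 + 1/15.6 = 0.1206; k_eq = 8.292 N/m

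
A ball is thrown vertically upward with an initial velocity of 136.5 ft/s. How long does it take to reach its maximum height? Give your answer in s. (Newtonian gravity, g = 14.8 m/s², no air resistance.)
t_up = v₀/g (with unit conversion) = 2.811 s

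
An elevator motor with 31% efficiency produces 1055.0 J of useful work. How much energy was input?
W_in = W_out/η = 1055.0/0.31 = 3403.2 J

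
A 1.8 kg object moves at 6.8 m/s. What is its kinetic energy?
KE = ½mv² = ½×1.8×6.8² = 41.616 J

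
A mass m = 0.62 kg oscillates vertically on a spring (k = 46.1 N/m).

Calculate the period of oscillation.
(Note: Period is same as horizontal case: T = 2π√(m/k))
T = 2π√(m/k) = 2π√(0.62/46.1) = 0.7287 s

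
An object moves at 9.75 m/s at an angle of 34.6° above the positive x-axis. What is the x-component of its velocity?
vₓ = v cos(θ) = 9.75 × cos(34.6°) = 8.03 m/s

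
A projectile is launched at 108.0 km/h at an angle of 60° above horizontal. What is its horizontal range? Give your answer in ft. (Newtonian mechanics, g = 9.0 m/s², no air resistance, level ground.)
R = v₀² sin(2θ) / g (with unit conversion) = 284.1 ft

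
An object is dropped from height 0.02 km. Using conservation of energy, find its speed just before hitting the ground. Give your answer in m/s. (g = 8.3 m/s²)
mgh = ½mv² → v = √(2gh) = √(2×8.3×20) = 18.22 m/s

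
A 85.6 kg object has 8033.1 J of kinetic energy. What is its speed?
KE = ½mv² → v = √(2KE/m) = √(2×8033.1/85.6) = 13.7 m/s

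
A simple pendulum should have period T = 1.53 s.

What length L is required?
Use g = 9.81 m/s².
T = 2π√(L/g) → L = g(T/2π)² = 9.81×(1.53/2π)² = 0.5817 m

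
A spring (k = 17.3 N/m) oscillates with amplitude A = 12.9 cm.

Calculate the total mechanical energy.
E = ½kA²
E = ½kA² = ½×17.3×(0.129)² = 0.1439 J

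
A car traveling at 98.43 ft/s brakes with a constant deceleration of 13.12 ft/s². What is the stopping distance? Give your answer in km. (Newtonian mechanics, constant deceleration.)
d = v₀² / (2a) (with unit conversion) = 0.1125 km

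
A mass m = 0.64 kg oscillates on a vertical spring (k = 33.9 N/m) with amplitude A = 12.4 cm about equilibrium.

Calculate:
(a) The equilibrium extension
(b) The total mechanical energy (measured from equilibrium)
x_eq = mg/k = 0.64×9.81/33.9 = 0.1852 m = 18.52 cm
E = ½kA² = ½×33.9×(0.124)² = 0.2606 J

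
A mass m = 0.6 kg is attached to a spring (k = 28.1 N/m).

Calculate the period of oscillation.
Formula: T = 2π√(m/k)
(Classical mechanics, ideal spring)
T = 2π√(m/k) = 2π√(0.6/28.1) = 0.9181 s; f = 1/T = 1.089 Hz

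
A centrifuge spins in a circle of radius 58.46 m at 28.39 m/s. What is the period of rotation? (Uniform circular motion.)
T = 2πr/v = 2π×58.46/28.39 = 12.94 s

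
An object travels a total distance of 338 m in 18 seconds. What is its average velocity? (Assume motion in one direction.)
v_avg = Δd / Δt = 338 / 18 = 18.78 m/s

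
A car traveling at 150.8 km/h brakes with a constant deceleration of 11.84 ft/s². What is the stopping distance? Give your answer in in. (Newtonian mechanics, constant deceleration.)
d = v₀² / (2a) (with unit conversion) = 9571.0 in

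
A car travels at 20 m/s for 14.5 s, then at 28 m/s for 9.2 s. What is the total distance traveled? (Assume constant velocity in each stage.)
d₁ = v₁t₁ = 20 × 14.5 = 290 m
d₂ = v₂t₂ = 28 × 9.2 = 257.6 m
d_total = 290 + 257.6 = 547.6 m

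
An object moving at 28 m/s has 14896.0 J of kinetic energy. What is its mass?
KE = ½mv² → m = 2KE/v² = 2×14896.0/28² = 38.0 kg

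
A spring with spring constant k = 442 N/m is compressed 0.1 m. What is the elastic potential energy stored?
PE = ½kx² = ½×442×0.1² = 2.21 J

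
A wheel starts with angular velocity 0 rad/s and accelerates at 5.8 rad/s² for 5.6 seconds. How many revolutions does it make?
θ = ω₀t + ½αt² = 0×5.6 + ½×5.8×5.6² = 90.94 rad
Revolutions = θ/(2π) = 90.94/(2π) = 14.47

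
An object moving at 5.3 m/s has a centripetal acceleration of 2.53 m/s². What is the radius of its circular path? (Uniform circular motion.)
r = v²/a_c = 5.3²/2.53 = 11.1 m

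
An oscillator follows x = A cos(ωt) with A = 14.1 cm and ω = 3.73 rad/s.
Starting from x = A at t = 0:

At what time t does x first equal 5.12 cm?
cos(ωt) = x/A = 5.12/14.1 = 0.3631
ωt = arccos(0.3631) = 1.199 rad
t = 1.199/3.73 = 0.3215 s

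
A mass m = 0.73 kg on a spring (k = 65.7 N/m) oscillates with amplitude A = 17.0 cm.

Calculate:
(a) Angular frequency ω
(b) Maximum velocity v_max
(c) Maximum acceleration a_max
ω = √(k/m) = √(65.7/0.73) = 9.487 rad/s
v_max = ωA = 9.487×0.17 = 1.613 m/s
a_max = ω²A = 9.487²×0.17 = 15.3 m/s²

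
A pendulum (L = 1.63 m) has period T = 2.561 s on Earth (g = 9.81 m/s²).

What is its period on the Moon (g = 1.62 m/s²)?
T = 2π√(L/g), so T_moon/T_earth = √(g_earth/g_moon)
T_moon = 2π√(1.63/1.62) = 6.303 s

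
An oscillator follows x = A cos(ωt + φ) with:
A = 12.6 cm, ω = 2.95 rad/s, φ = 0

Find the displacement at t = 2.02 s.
x = A cos(ωt + φ) = 12.6×cos(2.95×2.02 + 0) = 11.94 cm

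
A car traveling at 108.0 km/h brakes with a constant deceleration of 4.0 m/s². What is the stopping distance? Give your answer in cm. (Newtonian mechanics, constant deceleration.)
d = v₀² / (2a) (with unit conversion) = 11250.0 cm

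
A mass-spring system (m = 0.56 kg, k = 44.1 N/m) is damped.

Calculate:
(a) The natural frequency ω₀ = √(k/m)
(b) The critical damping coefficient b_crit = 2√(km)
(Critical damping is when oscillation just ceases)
ω₀ = √(k/m) = √(44.1/0.56) = 8.874 rad/s
b_crit = 2√(km) = 2√(44.1×0.56) = 9.939 kg/s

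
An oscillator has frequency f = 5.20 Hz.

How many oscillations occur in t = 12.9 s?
n = f×t = 5.2×12.9 = 67.08 oscillations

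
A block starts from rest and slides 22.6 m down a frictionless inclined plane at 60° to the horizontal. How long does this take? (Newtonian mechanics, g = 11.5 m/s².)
a = g sin(θ) = 11.5 × sin(60°) = 9.96 m/s²
t = √(2d/a) = √(2 × 22.6 / 9.96) = 2.13 s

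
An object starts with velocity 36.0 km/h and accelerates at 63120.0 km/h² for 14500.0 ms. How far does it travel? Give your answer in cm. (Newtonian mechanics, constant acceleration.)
d = v₀t + ½at² (with unit conversion) = 65700.0 cm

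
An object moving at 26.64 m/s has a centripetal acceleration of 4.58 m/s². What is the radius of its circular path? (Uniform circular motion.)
r = v²/a_c = 26.64²/4.58 = 154.95 m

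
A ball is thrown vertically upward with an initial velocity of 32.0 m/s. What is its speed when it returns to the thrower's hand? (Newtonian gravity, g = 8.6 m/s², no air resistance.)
By conservation of energy, the ball returns at the same speed = 32.0 m/s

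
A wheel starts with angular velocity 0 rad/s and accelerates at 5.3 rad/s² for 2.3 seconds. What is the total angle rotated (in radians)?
θ = ω₀t + ½αt² = 0×2.3 + ½×5.3×2.3² = 14.02 rad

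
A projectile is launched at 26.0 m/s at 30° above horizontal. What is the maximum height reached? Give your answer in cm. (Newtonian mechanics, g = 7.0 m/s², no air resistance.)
H = v₀²sin²(θ)/(2g) (with unit conversion) = 1207.0 cm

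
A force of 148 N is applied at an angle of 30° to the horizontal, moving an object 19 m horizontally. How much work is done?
W = Fd cosθ = 148×19×cos(30°) = 2435.3 J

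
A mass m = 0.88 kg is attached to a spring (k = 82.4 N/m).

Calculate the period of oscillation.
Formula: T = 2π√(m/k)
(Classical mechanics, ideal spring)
T = 2π√(m/k) = 2π√(0.88/82.4) = 0.6493 s; f = 1/T = 1.54 Hz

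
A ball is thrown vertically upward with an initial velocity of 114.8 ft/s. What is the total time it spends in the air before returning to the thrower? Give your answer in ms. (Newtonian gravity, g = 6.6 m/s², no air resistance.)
t_total = 2v₀/g (with unit conversion) = 10600.0 ms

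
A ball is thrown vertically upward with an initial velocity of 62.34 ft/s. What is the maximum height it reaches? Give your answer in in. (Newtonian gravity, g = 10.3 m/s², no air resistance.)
h_max = v₀²/(2g) (with unit conversion) = 690.0 in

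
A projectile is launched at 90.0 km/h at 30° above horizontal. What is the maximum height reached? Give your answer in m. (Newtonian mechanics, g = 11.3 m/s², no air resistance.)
H = v₀²sin²(θ)/(2g) (with unit conversion) = 6.914 m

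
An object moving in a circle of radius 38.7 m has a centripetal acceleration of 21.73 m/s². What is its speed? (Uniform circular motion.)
v = √(a_c × r) = √(21.73 × 38.7) = 29.0 m/s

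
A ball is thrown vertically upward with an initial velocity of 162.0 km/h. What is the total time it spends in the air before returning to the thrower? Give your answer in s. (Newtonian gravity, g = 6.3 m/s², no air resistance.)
t_total = 2v₀/g (with unit conversion) = 14.29 s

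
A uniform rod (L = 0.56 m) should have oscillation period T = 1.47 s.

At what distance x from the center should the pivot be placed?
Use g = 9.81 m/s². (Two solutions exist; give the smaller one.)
T = 2π√((L²/12 + x²)/(gx)). Let c = T²g/(4π²) = 0.537.
x² − cx + L²/12 = 0 → x = (c − √(c² − L²/3))/2 = 0.05412 m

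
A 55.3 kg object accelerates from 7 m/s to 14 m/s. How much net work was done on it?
W_net = ΔKE = ½m(v₂² − v₁²) = ½×55.3×(14² − 7²) = 4064.55 J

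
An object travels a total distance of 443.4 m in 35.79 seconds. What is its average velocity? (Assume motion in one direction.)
v_avg = Δd / Δt = 443.4 / 35.79 = 12.39 m/s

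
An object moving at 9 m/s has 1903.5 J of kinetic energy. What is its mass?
KE = ½mv² → m = 2KE/v² = 2×1903.5/9² = 47.0 kg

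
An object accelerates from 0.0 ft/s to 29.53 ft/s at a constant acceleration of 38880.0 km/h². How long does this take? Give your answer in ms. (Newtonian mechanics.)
t = (v - v₀)/a (with unit conversion) = 3000.0 ms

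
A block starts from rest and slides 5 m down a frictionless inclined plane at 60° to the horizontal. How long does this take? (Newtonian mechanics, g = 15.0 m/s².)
a = g sin(θ) = 15.0 × sin(60°) = 12.99 m/s²
t = √(2d/a) = √(2 × 5 / 12.99) = 0.88 s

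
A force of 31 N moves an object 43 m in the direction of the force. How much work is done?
W = Fd = 31×43 = 1333.0 J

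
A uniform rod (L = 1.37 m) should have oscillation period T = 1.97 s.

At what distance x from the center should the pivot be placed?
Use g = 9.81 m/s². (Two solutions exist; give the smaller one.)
T = 2π√((L²/12 + x²)/(gx)). Let c = T²g/(4π²) = 0.9644.
x² − cx + L²/12 = 0 → x = (c − √(c² − L²/3))/2 = 0.2063 m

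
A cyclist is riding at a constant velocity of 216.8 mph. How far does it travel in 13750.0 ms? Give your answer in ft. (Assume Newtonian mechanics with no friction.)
d = vt (with unit conversion) = 4372.0 ft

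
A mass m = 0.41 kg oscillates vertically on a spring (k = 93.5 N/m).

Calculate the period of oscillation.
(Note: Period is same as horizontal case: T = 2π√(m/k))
T = 2π√(m/k) = 2π√(0.41/93.5) = 0.4161 s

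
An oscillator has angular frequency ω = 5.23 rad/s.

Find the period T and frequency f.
T = 2π/ω = 2π/5.23 = 1.201 s; f = ω/2π = 0.8324 Hz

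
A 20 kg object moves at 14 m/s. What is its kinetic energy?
KE = ½mv² = ½×20×14² = 1960.0 J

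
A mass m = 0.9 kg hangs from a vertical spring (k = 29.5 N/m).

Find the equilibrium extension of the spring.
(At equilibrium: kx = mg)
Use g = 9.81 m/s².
x_eq = mg/k = 0.9×9.81/29.5 = 0.2993 m = 29.93 cm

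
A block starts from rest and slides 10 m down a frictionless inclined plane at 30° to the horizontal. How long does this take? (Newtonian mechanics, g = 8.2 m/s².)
a = g sin(θ) = 8.2 × sin(30°) = 4.1 m/s²
t = √(2d/a) = √(2 × 10 / 4.1) = 2.21 s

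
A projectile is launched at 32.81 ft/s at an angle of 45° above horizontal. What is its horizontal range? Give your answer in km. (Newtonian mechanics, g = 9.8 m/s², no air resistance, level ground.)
R = v₀² sin(2θ) / g (with unit conversion) = 0.01021 km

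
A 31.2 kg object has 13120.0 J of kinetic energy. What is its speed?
KE = ½mv² → v = √(2KE/m) = √(2×13120.0/31.2) = 29.0 m/s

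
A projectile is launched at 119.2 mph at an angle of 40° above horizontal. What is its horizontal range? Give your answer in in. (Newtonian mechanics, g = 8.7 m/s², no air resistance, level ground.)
R = v₀² sin(2θ) / g (with unit conversion) = 12650.0 in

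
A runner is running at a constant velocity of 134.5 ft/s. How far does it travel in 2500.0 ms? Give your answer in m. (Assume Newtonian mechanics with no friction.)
d = vt (with unit conversion) = 102.5 m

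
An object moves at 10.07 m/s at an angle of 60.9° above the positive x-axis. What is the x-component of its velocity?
vₓ = v cos(θ) = 10.07 × cos(60.9°) = 4.9 m/s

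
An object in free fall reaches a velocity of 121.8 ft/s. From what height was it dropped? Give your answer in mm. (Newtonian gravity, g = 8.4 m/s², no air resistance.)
h = v²/(2g) (with unit conversion) = 82040.0 mm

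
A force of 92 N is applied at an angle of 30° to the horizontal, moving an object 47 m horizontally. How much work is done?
W = Fd cosθ = 92×47×cos(30°) = 3744.7 J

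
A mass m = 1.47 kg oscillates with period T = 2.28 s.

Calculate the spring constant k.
T = 2π√(m/k) → k = m(2π/T)² = 1.47×(2π/2.28)² = 11.16 N/m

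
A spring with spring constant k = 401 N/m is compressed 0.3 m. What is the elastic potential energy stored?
PE = ½kx² = ½×401×0.3² = 18.04 J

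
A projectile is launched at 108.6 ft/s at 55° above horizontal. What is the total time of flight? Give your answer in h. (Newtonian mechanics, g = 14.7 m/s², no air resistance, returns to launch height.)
T = 2v₀sin(θ)/g (with unit conversion) = 0.001025 h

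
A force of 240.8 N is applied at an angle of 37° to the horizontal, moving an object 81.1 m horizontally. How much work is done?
W = Fd cosθ = 240.8×81.1×cos(37°) = 15596.0 J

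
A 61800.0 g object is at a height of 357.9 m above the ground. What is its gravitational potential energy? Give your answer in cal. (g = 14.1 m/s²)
PE = mgh = 61.8 kg × 14.1 m/s² × 357.9 m = 3.119e+05 J = 74540.0 cal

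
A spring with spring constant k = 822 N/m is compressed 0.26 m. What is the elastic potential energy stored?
PE = ½kx² = ½×822×0.26² = 27.78 J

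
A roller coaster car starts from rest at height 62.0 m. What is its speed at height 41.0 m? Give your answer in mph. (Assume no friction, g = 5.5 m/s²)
mgh₁ = ½mv₂² + mgh₂ → v₂ = √(2g(h₁−h₂)) = √(2×5.5×(62−41)) = 15.2 m/s = 34.0 mph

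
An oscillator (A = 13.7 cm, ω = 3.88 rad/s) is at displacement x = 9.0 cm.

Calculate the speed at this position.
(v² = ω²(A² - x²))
v = ω√(A² − x²) = 3.88×√(0.137² − 0.09²) = 0.4008 m/s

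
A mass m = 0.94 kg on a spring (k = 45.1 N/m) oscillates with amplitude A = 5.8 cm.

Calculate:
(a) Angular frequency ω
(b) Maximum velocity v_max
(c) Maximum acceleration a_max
ω = √(k/m) = √(45.1/0.94) = 6.927 rad/s
v_max = ωA = 6.927×0.058 = 0.4017 m/s
a_max = ω²A = 6.927²×0.058 = 2.783 m/s²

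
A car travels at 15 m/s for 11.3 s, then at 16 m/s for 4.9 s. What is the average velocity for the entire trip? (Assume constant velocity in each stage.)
d₁ = v₁t₁ = 15 × 11.3 = 169.5 m
d₂ = v₂t₂ = 16 × 4.9 = 78.4 m
d_total = 247.9 m, t_total = 16.2 s
v_avg = d_total/t_total = 247.9/16.2 = 15.3 m/s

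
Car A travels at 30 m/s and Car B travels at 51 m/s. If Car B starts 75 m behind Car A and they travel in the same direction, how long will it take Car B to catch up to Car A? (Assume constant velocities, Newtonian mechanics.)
Relative speed: v_rel = 51 - 30 = 21 m/s
Time to catch: t = d₀/v_rel = 75/21 = 3.57 s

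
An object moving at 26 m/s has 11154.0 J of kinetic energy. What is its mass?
KE = ½mv² → m = 2KE/v² = 2×11154.0/26² = 33.0 kg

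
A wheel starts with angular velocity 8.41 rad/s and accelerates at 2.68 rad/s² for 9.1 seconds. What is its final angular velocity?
ω = ω₀ + αt = 8.41 + 2.68 × 9.1 = 32.8 rad/s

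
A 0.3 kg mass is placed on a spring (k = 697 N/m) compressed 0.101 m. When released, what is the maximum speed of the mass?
½kx² = ½mv² → v = x√(k/m) = 0.101×√(697/0.3) = 4.868 m/s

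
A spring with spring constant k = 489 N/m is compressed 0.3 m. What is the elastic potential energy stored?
PE = ½kx² = ½×489×0.3² = 22.0 J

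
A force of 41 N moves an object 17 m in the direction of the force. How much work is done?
W = Fd = 41×17 = 697.0 J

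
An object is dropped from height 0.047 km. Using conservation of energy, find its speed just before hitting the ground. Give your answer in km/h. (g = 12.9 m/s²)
mgh = ½mv² → v = √(2gh) = √(2×12.9×47) = 34.82 m/s = 125.4 km/h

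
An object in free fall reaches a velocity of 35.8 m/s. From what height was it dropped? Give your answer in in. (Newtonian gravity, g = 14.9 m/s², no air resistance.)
h = v²/(2g) (with unit conversion) = 1693.0 in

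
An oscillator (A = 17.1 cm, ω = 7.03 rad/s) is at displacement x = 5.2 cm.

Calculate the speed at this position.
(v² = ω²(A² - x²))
v = ω√(A² − x²) = 7.03×√(0.171² − 0.052²) = 1.145 m/s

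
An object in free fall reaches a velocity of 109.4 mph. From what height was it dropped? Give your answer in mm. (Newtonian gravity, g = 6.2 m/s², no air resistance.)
h = v²/(2g) (with unit conversion) = 192900.0 mm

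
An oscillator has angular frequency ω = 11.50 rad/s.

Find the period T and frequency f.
T = 2π/ω = 2π/11.5 = 0.5464 s; f = ω/2π = 1.83 Hz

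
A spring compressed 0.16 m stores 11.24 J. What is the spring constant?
PE = ½kx² → k = 2PE/x² = 2×11.24/0.16² = 878.1 N/m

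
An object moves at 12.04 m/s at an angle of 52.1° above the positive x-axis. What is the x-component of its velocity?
vₓ = v cos(θ) = 12.04 × cos(52.1°) = 7.4 m/s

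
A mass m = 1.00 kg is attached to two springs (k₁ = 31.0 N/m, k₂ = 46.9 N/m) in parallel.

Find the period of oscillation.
k_eq = k₁+k₂ = 77.9 N/m
T = 2π√(m/k_eq) = 2π√(1.0/77.9) = 0.7119 s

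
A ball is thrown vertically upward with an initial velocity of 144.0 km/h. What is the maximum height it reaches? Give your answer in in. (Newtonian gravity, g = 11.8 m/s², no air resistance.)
h_max = v₀²/(2g) (with unit conversion) = 2669.0 in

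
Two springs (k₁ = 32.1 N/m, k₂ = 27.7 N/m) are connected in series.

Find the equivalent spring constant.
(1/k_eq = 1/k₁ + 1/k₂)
1/k_eq = 1/32.1 + 1/27.7 = 0.067254; k_eq = 14.87 N/m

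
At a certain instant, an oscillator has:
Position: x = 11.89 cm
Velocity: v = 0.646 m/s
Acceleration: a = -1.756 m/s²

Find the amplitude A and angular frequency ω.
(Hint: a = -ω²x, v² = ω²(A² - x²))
a = −ω²x → ω = √(|a|/x) = √(1.756/0.1189) = 3.843 rad/s
v² = ω²(A² − x²) → A = √(x² + v²/ω²) = √(0.1189² + 0.646²/3.843²) = 0.2059 m = 20.59 cm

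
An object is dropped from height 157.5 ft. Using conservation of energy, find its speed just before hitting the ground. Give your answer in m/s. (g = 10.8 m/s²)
mgh = ½mv² → v = √(2gh) = √(2×10.8×48.01) = 32.2 m/s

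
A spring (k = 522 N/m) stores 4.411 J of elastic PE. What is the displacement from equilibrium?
PE = ½kx² → x = √(2PE/k) = √(2×4.411/522) = 0.13 m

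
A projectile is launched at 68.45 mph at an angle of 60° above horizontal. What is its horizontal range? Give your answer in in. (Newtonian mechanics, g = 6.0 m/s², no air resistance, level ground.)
R = v₀² sin(2θ) / g (with unit conversion) = 5321.0 in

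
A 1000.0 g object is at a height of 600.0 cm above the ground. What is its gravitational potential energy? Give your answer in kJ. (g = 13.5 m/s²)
PE = mgh = 1 kg × 13.5 m/s² × 6 m = 81 J = 0.081 kJ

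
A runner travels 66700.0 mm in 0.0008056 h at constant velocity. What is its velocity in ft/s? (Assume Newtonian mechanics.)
v = d/t (with unit conversion) = 75.46 ft/s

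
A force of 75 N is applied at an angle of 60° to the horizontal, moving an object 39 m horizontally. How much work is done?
W = Fd cosθ = 75×39×cos(60°) = 1462.5 J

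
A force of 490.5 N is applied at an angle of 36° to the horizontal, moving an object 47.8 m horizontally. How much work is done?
W = Fd cosθ = 490.5×47.8×cos(36°) = 18968.0 J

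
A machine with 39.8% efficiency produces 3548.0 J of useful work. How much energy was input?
W_in = W_out/η = 3548.0/0.398 = 8914.6 J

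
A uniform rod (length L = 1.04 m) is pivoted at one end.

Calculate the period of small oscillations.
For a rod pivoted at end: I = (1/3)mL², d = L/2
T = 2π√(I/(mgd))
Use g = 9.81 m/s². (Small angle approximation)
I/m = (1/3)L² = 0.3605 m²; d = L/2 = 0.52 m
T = 2π√(I/(mgd)) = 2π√(0.3605/(9.81×0.52)) = 1.67 s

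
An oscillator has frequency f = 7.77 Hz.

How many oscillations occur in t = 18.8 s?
n = f×t = 7.77×18.8 = 146.1 oscillations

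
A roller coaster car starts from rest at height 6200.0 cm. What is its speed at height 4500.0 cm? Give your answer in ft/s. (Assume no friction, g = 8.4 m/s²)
mgh₁ = ½mv₂² + mgh₂ → v₂ = √(2g(h₁−h₂)) = √(2×8.4×(62−45)) = 16.9 m/s = 55.45 ft/s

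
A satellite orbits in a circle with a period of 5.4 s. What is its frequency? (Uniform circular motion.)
f = 1/T = 1/5.4 = 0.1852 Hz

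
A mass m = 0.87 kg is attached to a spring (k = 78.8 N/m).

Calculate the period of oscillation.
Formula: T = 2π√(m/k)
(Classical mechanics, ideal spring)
T = 2π√(m/k) = 2π√(0.87/78.8) = 0.6602 s; f = 1/T = 1.515 Hz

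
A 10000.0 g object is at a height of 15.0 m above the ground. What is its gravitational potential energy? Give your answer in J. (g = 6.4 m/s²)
PE = mgh = 10 kg × 6.4 m/s² × 15 m = 960 J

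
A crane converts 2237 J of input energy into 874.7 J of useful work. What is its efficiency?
η = W_out/W_in = 874.7/2237 = 0.391 = 39.1%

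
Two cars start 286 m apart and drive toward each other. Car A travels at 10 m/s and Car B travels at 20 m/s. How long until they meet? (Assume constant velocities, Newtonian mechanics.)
Combined speed: v_combined = 10 + 20 = 30 m/s
Time to meet: t = d/30 = 286/30 = 9.53 s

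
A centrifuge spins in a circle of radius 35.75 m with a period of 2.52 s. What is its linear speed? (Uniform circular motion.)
v = 2πr/T = 2π×35.75/2.52 = 89.14 m/s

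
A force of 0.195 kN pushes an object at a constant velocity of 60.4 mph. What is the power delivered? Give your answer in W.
P = Fv = 195 N × 27 m/s = 5265 W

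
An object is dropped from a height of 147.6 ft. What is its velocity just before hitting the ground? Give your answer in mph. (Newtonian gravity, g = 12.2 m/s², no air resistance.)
v = √(2gh) (with unit conversion) = 74.11 mph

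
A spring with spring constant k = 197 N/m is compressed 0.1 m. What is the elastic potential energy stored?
PE = ½kx² = ½×197×0.1² = 0.985 J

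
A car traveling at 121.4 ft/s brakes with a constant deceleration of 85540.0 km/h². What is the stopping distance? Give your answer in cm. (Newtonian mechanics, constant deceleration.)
d = v₀² / (2a) (with unit conversion) = 10370.0 cm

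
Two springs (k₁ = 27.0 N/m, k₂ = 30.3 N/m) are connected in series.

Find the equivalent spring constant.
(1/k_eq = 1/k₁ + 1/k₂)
1/k_eq = 1/27.0 + 1/30.3 = 0.07004; k_eq = 14.28 N/m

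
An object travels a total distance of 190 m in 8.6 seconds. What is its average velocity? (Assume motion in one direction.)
v_avg = Δd / Δt = 190 / 8.6 = 22.09 m/s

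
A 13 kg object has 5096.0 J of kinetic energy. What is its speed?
KE = ½mv² → v = √(2KE/m) = √(2×5096.0/13) = 28.0 m/s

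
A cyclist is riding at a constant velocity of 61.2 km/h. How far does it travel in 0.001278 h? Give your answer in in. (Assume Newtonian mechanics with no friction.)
d = vt (with unit conversion) = 3079.0 in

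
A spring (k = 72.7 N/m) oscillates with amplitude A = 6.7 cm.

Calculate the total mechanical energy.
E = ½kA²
E = ½kA² = ½×72.7×(0.067)² = 0.1632 J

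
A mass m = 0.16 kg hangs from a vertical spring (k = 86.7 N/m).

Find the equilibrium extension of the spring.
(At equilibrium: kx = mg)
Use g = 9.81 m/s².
x_eq = mg/k = 0.16×9.81/86.7 = 0.0181 m = 1.81 cm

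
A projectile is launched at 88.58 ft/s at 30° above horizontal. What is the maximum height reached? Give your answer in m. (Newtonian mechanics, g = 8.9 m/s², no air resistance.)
H = v₀²sin²(θ)/(2g) (with unit conversion) = 10.24 m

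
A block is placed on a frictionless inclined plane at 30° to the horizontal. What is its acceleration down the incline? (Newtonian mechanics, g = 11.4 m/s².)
a = g sin(θ) = 11.4 × sin(30°) = 11.4 × 0.5 = 5.7 m/s²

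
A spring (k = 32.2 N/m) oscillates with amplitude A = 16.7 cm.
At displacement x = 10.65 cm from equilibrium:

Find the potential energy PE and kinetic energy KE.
E_total = ½kA² = ½×32.2×(0.167)² = 0.449 J
PE = ½kx² = ½×32.2×(0.1065)² = 0.1826 J
KE = E_total − PE = 0.2664 J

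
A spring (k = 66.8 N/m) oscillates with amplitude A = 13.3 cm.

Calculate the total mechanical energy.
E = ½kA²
E = ½kA² = ½×66.8×(0.133)² = 0.5908 J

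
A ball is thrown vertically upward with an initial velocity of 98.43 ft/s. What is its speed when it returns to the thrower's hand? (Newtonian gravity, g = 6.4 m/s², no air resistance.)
By conservation of energy, the ball returns at the same speed = 98.43 ft/s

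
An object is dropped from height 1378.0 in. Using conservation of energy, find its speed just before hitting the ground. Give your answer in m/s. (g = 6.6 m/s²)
mgh = ½mv² → v = √(2gh) = √(2×6.6×35) = 21.49 m/s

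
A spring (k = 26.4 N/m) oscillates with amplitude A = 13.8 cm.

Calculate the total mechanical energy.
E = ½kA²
E = ½kA² = ½×26.4×(0.138)² = 0.2514 J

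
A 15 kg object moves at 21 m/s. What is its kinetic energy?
KE = ½mv² = ½×15×21² = 3307.5 J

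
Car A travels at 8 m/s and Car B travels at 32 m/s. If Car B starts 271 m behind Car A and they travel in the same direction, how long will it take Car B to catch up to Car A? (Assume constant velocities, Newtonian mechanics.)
Relative speed: v_rel = 32 - 8 = 24 m/s
Time to catch: t = d₀/v_rel = 271/24 = 11.29 s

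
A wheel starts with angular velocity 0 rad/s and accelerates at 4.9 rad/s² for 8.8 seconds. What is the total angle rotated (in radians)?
θ = ω₀t + ½αt² = 0×8.8 + ½×4.9×8.8² = 189.73 rad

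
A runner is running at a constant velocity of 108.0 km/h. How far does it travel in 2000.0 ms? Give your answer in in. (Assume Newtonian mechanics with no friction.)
d = vt (with unit conversion) = 2362.0 in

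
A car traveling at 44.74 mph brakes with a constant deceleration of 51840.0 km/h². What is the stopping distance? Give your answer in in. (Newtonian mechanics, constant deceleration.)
d = v₀² / (2a) (with unit conversion) = 1969.0 in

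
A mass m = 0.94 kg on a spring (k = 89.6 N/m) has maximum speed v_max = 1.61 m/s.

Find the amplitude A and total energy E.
½mv²_max = ½kA² → A = v_max√(m/k) = 1.61×√(0.94/89.6) = 0.1649 m = 16.49 cm
E = ½mv²_max = ½×0.94×1.61² = 1.218 J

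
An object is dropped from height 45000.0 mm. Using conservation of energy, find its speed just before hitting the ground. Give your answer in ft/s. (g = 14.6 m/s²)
mgh = ½mv² → v = √(2gh) = √(2×14.6×45) = 36.25 m/s = 118.9 ft/s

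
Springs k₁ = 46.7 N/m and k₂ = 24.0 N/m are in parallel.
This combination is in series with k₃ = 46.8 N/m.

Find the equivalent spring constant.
k₁₂ = k₁ + k₂ = 70.7 N/m (parallel)
1/k_eq = 1/k₁₂ + 1/k₃ → k_eq = 28.16 N/m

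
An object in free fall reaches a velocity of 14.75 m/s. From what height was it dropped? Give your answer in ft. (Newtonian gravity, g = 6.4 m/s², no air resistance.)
h = v²/(2g) (with unit conversion) = 55.76 ft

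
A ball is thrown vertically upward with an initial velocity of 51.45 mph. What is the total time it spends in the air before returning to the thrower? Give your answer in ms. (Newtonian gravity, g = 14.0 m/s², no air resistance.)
t_total = 2v₀/g (with unit conversion) = 3286.0 ms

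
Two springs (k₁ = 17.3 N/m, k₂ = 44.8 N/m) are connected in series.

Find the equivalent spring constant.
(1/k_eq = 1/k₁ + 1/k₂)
1/k_eq = 1/17.3 + 1/44.8 = 0.080125; k_eq = 12.48 N/m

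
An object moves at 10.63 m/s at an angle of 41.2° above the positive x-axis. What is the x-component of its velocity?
vₓ = v cos(θ) = 10.63 × cos(41.2°) = 8.0 m/s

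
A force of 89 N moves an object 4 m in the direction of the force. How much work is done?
W = Fd = 89×4 = 356.0 J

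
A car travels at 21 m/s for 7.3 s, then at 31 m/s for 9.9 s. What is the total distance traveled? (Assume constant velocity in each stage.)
d₁ = v₁t₁ = 21 × 7.3 = 153.3 m
d₂ = v₂t₂ = 31 × 9.9 = 306.9 m
d_total = 153.3 + 306.9 = 460.2 m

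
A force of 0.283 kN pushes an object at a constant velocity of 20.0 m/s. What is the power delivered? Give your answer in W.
P = Fv = 283 N × 20 m/s = 5660 W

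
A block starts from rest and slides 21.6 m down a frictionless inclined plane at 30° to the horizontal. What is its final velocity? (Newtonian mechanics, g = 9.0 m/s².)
a = g sin(θ) = 9.0 × sin(30°) = 4.5 m/s²
v = √(2ad) = √(2 × 4.5 × 21.6) = 13.94 m/s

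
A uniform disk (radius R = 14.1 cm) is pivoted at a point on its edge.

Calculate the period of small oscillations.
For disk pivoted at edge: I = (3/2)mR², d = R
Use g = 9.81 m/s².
I/m = (3/2)R² = 0.02982 m²; d = R = 0.141 m
T = 2π√((3/2)R²/(gR)) = 2π√(3R/(2g)) = 0.9226 s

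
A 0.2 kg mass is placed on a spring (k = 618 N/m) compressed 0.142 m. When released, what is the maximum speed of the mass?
½kx² = ½mv² → v = x√(k/m) = 0.142×√(618/0.2) = 7.893 m/s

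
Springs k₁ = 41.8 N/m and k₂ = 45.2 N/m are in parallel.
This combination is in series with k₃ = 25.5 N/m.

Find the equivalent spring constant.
k₁₂ = k₁ + k₂ = 87 N/m (parallel)
1/k_eq = 1/k₁₂ + 1/k₃ → k_eq = 19.72 N/m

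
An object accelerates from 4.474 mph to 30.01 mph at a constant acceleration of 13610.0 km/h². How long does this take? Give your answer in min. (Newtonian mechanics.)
t = (v - v₀)/a (with unit conversion) = 0.1812 min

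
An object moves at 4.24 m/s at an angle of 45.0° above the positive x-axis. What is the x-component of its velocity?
vₓ = v cos(θ) = 4.24 × cos(45.0°) = 3.0 m/s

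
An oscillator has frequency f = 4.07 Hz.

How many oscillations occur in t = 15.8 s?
n = f×t = 4.07×15.8 = 64.31 oscillations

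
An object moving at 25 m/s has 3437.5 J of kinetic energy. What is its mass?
KE = ½mv² → m = 2KE/v² = 2×3437.5/25² = 11.0 kg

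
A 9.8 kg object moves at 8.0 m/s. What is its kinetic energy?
KE = ½mv² = ½×9.8×8.0² = 313.6 J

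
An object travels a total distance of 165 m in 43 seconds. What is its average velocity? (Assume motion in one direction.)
v_avg = Δd / Δt = 165 / 43 = 3.84 m/s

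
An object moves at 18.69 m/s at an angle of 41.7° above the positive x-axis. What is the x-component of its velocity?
vₓ = v cos(θ) = 18.69 × cos(41.7°) = 13.95 m/s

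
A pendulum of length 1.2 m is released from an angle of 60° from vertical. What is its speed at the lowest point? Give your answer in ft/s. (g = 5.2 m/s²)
h = L(1 − cosθ) = 1.2×(1 − cos60°) = 0.6 m
v = √(2gh) = √(2×5.2×0.6) = 2.498 m/s = 8.196 ft/s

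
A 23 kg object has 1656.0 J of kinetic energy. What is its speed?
KE = ½mv² → v = √(2KE/m) = √(2×1656.0/23) = 12.0 m/s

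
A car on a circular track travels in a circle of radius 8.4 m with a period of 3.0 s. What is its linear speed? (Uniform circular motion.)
v = 2πr/T = 2π×8.4/3.0 = 17.59 m/s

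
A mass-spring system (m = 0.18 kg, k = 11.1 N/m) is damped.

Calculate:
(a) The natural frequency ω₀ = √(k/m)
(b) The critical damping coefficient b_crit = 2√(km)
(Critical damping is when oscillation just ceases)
ω₀ = √(k/m) = √(11.1/0.18) = 7.853 rad/s
b_crit = 2√(km) = 2√(11.1×0.18) = 2.827 kg/s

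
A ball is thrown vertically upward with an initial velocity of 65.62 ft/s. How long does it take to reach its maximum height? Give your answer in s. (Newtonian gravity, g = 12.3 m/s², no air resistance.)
t_up = v₀/g (with unit conversion) = 1.626 s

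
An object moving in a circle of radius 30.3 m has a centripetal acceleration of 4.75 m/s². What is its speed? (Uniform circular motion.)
v = √(a_c × r) = √(4.75 × 30.3) = 12.0 m/s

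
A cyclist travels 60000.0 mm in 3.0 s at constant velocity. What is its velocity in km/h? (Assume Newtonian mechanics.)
v = d/t (with unit conversion) = 72.0 km/h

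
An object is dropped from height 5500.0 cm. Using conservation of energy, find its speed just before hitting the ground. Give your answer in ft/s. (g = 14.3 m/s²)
mgh = ½mv² → v = √(2gh) = √(2×14.3×55) = 39.66 m/s = 130.1 ft/s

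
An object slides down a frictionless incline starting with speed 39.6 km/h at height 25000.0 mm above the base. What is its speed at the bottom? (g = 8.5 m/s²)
½mv₀² + mgh = ½mv² → v = √(v₀² + 2gh) = √(11² + 2×8.5×25) = 23.37 m/s = 84.12 km/h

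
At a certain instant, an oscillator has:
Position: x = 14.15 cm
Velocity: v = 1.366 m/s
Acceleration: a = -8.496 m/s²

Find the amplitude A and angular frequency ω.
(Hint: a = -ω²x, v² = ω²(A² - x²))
a = −ω²x → ω = √(|a|/x) = √(8.496/0.1415) = 7.749 rad/s
v² = ω²(A² − x²) → A = √(x² + v²/ω²) = √(0.1415² + 1.366²/7.749²) = 0.2261 m = 22.61 cm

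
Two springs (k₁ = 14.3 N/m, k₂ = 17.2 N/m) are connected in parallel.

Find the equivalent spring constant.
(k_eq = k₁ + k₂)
k_eq = k₁ + k₂ = 14.3 + 17.2 = 31.5 N/m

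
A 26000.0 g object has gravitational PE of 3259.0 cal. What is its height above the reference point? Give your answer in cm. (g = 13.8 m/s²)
PE = mgh → h = PE/(mg) = 1.364e+04 J / (26 kg × 13.8 m/s²) = 38 m = 3800.0 cm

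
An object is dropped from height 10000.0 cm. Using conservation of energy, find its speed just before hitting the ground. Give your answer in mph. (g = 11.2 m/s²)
mgh = ½mv² → v = √(2gh) = √(2×11.2×100) = 47.33 m/s = 105.9 mph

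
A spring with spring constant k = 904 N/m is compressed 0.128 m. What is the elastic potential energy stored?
PE = ½kx² = ½×904×0.128² = 7.406 J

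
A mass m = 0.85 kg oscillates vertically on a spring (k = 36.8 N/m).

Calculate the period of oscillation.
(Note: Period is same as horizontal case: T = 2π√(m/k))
T = 2π√(m/k) = 2π√(0.85/36.8) = 0.9549 s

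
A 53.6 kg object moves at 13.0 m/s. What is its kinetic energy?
KE = ½mv² = ½×53.6×13.0² = 4529.2 J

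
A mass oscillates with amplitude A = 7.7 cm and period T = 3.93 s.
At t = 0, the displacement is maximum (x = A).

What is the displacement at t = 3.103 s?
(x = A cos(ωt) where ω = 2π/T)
ω = 2π/T = 2π/3.93 = 1.599 rad/s
x = A cos(ωt) = 7.7×cos(1.599×3.103) = 1.895 cm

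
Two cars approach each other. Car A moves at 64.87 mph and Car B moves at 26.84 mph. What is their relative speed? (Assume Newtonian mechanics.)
v_rel = v_A + v_B = 64.87 + 26.84 = 91.71 mph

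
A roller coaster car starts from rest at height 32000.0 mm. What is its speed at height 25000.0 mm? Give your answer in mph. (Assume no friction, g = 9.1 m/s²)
mgh₁ = ½mv₂² + mgh₂ → v₂ = √(2g(h₁−h₂)) = √(2×9.1×(32−25)) = 11.29 m/s = 25.25 mph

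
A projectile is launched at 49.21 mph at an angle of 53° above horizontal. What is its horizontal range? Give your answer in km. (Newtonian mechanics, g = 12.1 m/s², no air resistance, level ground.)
R = v₀² sin(2θ) / g (with unit conversion) = 0.03845 km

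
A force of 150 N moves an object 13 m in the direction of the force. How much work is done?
W = Fd = 150×13 = 1950.0 J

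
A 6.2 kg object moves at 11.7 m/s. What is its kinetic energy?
KE = ½mv² = ½×6.2×11.7² = 424.359 J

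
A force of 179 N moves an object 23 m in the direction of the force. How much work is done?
W = Fd = 179×23 = 4117.0 J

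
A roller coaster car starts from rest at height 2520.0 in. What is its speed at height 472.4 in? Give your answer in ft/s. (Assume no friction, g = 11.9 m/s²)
mgh₁ = ½mv₂² + mgh₂ → v₂ = √(2g(h₁−h₂)) = √(2×11.9×(64.01−12)) = 35.18 m/s = 115.4 ft/s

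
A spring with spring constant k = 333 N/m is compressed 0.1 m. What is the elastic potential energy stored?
PE = ½kx² = ½×333×0.1² = 1.665 J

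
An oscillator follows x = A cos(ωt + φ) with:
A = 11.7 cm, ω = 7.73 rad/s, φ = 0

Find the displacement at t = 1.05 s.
x = A cos(ωt + φ) = 11.7×cos(7.73×1.05 + 0) = -3.036 cm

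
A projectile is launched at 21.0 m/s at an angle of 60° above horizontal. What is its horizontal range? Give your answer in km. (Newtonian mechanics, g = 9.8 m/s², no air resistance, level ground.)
R = v₀² sin(2θ) / g (with unit conversion) = 0.03897 km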